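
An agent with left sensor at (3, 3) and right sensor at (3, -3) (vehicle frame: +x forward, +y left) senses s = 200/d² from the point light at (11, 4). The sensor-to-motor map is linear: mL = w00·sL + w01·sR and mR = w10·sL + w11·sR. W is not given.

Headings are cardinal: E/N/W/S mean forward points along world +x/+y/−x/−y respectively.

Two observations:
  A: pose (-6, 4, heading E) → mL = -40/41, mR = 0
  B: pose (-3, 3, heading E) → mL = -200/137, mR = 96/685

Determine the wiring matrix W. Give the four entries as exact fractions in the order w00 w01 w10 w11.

obs A: pose=(-6,4,E) → sL=40/41, sR=40/41, mL=-40/41, mR=0
obs B: pose=(-3,3,E) → sL=8/5, sR=200/137, mL=-200/137, mR=96/685
sensor matrix S = [[40/41, 40/41], [8/5, 200/137]]; det S = -768/5617
solve [mL_A; mL_B] = S·[w00; w01] and [mR_A; mR_B] = S·[w10; w11]:
  w00 = 0, w01 = -1, w10 = 1, w11 = -1

0 -1 1 -1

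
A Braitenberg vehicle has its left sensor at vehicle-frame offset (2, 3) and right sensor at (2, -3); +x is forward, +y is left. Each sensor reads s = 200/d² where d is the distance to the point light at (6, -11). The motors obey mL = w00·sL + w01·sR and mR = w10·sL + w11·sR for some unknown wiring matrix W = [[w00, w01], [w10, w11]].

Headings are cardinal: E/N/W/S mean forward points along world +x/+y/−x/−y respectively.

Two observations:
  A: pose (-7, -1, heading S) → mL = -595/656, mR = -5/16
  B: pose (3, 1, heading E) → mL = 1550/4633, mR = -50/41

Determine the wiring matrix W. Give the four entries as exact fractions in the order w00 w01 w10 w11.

-1 1/2 0 -1/2

obs A: pose=(-7,-1,S) → sL=50/41, sR=5/8, mL=-595/656, mR=-5/16
obs B: pose=(3,1,E) → sL=100/113, sR=100/41, mL=1550/4633, mR=-50/41
sensor matrix S = [[50/41, 5/8], [100/113, 100/41]]; det S = 919875/379906
solve [mL_A; mL_B] = S·[w00; w01] and [mR_A; mR_B] = S·[w10; w11]:
  w00 = -1, w01 = 1/2, w10 = 0, w11 = -1/2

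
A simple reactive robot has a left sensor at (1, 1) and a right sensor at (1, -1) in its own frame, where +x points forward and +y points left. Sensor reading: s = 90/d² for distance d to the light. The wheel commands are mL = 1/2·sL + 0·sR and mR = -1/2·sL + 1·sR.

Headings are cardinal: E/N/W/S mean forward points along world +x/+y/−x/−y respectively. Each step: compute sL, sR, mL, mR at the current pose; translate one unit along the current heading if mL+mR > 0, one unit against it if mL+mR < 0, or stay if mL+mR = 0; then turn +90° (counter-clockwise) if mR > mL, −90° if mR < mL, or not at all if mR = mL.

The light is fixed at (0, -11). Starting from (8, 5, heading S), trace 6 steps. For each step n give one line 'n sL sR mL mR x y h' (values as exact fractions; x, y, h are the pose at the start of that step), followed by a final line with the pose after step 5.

0 5/17 45/137 5/34 845/4658 8 5 S
1 90/337 90/277 45/337 17865/93349 8 4 E
2 9/32 45/178 9/64 639/5696 9 4 N
3 90/389 18/65 45/389 4077/25285 9 5 E
4 9/37 9/41 9/74 297/3034 10 5 N
5 18/89 90/377 9/89 4617/33553 10 6 E
final 11 6 N

n=0: pose=(8,5,S); sL=5/17, sR=45/137; mL=5/34, mR=845/4658; mL+mR=45/137 → advance +1; mR−mL=80/2329 → turn +1·90°
n=1: pose=(8,4,E); sL=90/337, sR=90/277; mL=45/337, mR=17865/93349; mL+mR=90/277 → advance +1; mR−mL=5400/93349 → turn +1·90°
n=2: pose=(9,4,N); sL=9/32, sR=45/178; mL=9/64, mR=639/5696; mL+mR=45/178 → advance +1; mR−mL=-81/2848 → turn -1·90°
n=3: pose=(9,5,E); sL=90/389, sR=18/65; mL=45/389, mR=4077/25285; mL+mR=18/65 → advance +1; mR−mL=1152/25285 → turn +1·90°
n=4: pose=(10,5,N); sL=9/37, sR=9/41; mL=9/74, mR=297/3034; mL+mR=9/41 → advance +1; mR−mL=-36/1517 → turn -1·90°
n=5: pose=(10,6,E); sL=18/89, sR=90/377; mL=9/89, mR=4617/33553; mL+mR=90/377 → advance +1; mR−mL=1224/33553 → turn +1·90°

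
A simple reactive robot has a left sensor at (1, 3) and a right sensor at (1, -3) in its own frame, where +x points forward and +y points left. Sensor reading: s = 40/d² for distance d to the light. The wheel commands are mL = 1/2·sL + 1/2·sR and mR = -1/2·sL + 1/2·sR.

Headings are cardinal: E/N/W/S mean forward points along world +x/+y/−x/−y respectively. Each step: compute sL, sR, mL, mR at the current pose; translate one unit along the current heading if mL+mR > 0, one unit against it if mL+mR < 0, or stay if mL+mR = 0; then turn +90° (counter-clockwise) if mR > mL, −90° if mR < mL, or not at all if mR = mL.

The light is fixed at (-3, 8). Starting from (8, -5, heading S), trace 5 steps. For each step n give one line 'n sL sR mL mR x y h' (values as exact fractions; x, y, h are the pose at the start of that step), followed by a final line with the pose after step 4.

0 5/49 2/13 163/1274 33/1274 8 -5 S
1 40/389 40/221 12200/85969 3360/85969 8 -6 W
2 20/109 20/169 2780/18421 -600/18421 7 -6 N
3 40/221 40/377 920/6409 -240/6409 7 -5 E
4 5/49 2/13 163/1274 33/1274 8 -5 S
final 8 -6 W

n=0: pose=(8,-5,S); sL=5/49, sR=2/13; mL=163/1274, mR=33/1274; mL+mR=2/13 → advance +1; mR−mL=-5/49 → turn -1·90°
n=1: pose=(8,-6,W); sL=40/389, sR=40/221; mL=12200/85969, mR=3360/85969; mL+mR=40/221 → advance +1; mR−mL=-40/389 → turn -1·90°
n=2: pose=(7,-6,N); sL=20/109, sR=20/169; mL=2780/18421, mR=-600/18421; mL+mR=20/169 → advance +1; mR−mL=-20/109 → turn -1·90°
n=3: pose=(7,-5,E); sL=40/221, sR=40/377; mL=920/6409, mR=-240/6409; mL+mR=40/377 → advance +1; mR−mL=-40/221 → turn -1·90°
n=4: pose=(8,-5,S); sL=5/49, sR=2/13; mL=163/1274, mR=33/1274; mL+mR=2/13 → advance +1; mR−mL=-5/49 → turn -1·90°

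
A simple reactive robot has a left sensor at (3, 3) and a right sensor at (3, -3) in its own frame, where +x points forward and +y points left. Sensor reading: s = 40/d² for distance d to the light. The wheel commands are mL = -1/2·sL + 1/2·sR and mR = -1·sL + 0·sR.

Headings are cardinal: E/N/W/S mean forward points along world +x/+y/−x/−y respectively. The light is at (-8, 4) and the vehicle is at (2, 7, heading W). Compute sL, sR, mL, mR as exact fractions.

40/49 8/17 -144/833 -40/49

left sensor world pos  = (-1, 4); dL² = 49
right sensor world pos = (-1, 10); dR² = 85
sL = 40/49 = 40/49
sR = 40/85 = 8/17
mL = -1/2·sL + 1/2·sR = -144/833
mR = -1·sL + 0·sR = -40/49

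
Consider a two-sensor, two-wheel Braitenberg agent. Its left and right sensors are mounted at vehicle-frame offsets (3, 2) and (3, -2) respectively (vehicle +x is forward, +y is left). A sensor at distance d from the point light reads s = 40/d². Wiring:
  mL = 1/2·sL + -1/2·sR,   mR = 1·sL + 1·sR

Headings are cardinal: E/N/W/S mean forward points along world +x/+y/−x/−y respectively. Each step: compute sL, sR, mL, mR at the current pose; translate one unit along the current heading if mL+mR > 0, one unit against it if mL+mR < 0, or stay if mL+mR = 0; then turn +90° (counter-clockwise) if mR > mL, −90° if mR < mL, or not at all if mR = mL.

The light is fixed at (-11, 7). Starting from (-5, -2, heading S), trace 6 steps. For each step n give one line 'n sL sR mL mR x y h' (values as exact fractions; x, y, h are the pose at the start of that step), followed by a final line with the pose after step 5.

0 5/26 1/4 -3/104 23/52 -5 -2 S
1 8/29 8/45 64/1305 592/1305 -5 -3 E
2 20/37 4/13 56/481 408/481 -4 -3 N
3 40/137 8/13 -288/1781 1616/1781 -4 -2 W
4 5/26 1/4 -3/104 23/52 -5 -2 S
5 8/29 8/45 64/1305 592/1305 -5 -3 E
final -4 -3 N

n=0: pose=(-5,-2,S); sL=5/26, sR=1/4; mL=-3/104, mR=23/52; mL+mR=43/104 → advance +1; mR−mL=49/104 → turn +1·90°
n=1: pose=(-5,-3,E); sL=8/29, sR=8/45; mL=64/1305, mR=592/1305; mL+mR=656/1305 → advance +1; mR−mL=176/435 → turn +1·90°
n=2: pose=(-4,-3,N); sL=20/37, sR=4/13; mL=56/481, mR=408/481; mL+mR=464/481 → advance +1; mR−mL=352/481 → turn +1·90°
n=3: pose=(-4,-2,W); sL=40/137, sR=8/13; mL=-288/1781, mR=1616/1781; mL+mR=1328/1781 → advance +1; mR−mL=1904/1781 → turn +1·90°
n=4: pose=(-5,-2,S); sL=5/26, sR=1/4; mL=-3/104, mR=23/52; mL+mR=43/104 → advance +1; mR−mL=49/104 → turn +1·90°
n=5: pose=(-5,-3,E); sL=8/29, sR=8/45; mL=64/1305, mR=592/1305; mL+mR=656/1305 → advance +1; mR−mL=176/435 → turn +1·90°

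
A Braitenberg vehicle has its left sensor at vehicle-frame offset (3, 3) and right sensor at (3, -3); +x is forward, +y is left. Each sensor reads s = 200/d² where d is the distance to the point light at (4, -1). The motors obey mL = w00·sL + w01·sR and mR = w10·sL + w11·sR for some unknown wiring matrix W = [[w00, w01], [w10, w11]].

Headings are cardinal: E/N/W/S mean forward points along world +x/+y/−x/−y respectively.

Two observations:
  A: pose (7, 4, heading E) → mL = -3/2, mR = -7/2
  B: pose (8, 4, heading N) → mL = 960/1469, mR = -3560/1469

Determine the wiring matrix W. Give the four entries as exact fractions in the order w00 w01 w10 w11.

1/2 -1/2 -1/2 -1/2

obs A: pose=(7,4,E) → sL=2, sR=5, mL=-3/2, mR=-7/2
obs B: pose=(8,4,N) → sL=40/13, sR=200/113, mL=960/1469, mR=-3560/1469
sensor matrix S = [[2, 5], [40/13, 200/113]]; det S = -17400/1469
solve [mL_A; mL_B] = S·[w00; w01] and [mR_A; mR_B] = S·[w10; w11]:
  w00 = 1/2, w01 = -1/2, w10 = -1/2, w11 = -1/2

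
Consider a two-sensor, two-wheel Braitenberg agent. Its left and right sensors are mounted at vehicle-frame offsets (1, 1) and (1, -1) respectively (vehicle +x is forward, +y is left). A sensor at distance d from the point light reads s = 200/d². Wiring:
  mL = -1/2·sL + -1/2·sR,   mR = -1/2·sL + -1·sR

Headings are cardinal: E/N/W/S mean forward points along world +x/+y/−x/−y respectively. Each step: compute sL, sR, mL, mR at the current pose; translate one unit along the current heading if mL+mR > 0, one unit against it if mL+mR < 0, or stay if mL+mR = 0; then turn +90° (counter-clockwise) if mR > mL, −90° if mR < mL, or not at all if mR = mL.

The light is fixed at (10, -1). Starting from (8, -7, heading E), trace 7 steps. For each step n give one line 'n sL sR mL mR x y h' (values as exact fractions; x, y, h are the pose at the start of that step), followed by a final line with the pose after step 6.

0 100/13 4 -76/13 -102/13 8 -7 E
1 200/53 40/13 -2360/689 -3420/689 7 -7 S
2 50/13 25/4 -525/104 -425/52 7 -6 W
3 8 200/17 -168/17 -268/17 8 -6 N
4 100/13 4 -76/13 -102/13 8 -7 E
5 200/53 40/13 -2360/689 -3420/689 7 -7 S
6 50/13 25/4 -525/104 -425/52 7 -6 W
final 8 -6 N

n=0: pose=(8,-7,E); sL=100/13, sR=4; mL=-76/13, mR=-102/13; mL+mR=-178/13 → advance -1; mR−mL=-2 → turn -1·90°
n=1: pose=(7,-7,S); sL=200/53, sR=40/13; mL=-2360/689, mR=-3420/689; mL+mR=-5780/689 → advance -1; mR−mL=-20/13 → turn -1·90°
n=2: pose=(7,-6,W); sL=50/13, sR=25/4; mL=-525/104, mR=-425/52; mL+mR=-1375/104 → advance -1; mR−mL=-25/8 → turn -1·90°
n=3: pose=(8,-6,N); sL=8, sR=200/17; mL=-168/17, mR=-268/17; mL+mR=-436/17 → advance -1; mR−mL=-100/17 → turn -1·90°
n=4: pose=(8,-7,E); sL=100/13, sR=4; mL=-76/13, mR=-102/13; mL+mR=-178/13 → advance -1; mR−mL=-2 → turn -1·90°
n=5: pose=(7,-7,S); sL=200/53, sR=40/13; mL=-2360/689, mR=-3420/689; mL+mR=-5780/689 → advance -1; mR−mL=-20/13 → turn -1·90°
n=6: pose=(7,-6,W); sL=50/13, sR=25/4; mL=-525/104, mR=-425/52; mL+mR=-1375/104 → advance -1; mR−mL=-25/8 → turn -1·90°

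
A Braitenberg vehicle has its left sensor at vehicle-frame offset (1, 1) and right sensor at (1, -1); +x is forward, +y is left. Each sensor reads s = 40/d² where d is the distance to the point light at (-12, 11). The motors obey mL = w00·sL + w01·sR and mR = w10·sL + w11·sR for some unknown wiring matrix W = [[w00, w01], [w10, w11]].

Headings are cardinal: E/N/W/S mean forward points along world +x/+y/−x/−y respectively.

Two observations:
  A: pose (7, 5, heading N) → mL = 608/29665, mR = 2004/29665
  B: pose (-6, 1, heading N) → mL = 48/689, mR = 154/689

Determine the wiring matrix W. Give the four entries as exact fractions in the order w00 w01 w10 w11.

obs A: pose=(7,5,N) → sL=40/349, sR=8/85, mL=608/29665, mR=2004/29665
obs B: pose=(-6,1,N) → sL=20/53, sR=4/13, mL=48/689, mR=154/689
sensor matrix S = [[40/349, 8/85], [20/53, 4/13]]; det S = -1024/4087837
solve [mL_A; mL_B] = S·[w00; w01] and [mR_A; mR_B] = S·[w10; w11]:
  w00 = 1, w01 = -1, w10 = 1, w11 = -1/2

1 -1 1 -1/2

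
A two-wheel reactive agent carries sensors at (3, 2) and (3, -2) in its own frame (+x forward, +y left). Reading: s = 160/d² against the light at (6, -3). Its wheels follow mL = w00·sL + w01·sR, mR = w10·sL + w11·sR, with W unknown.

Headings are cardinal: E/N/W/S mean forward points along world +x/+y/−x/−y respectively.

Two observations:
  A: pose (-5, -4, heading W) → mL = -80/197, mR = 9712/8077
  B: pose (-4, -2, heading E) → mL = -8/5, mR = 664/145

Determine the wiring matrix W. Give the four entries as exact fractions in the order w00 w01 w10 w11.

0 -1/2 1/2 1

obs A: pose=(-5,-4,W) → sL=32/41, sR=160/197, mL=-80/197, mR=9712/8077
obs B: pose=(-4,-2,E) → sL=80/29, sR=16/5, mL=-8/5, mR=664/145
sensor matrix S = [[32/41, 160/197], [80/29, 16/5]]; det S = 301056/1171165
solve [mL_A; mL_B] = S·[w00; w01] and [mR_A; mR_B] = S·[w10; w11]:
  w00 = 0, w01 = -1/2, w10 = 1/2, w11 = 1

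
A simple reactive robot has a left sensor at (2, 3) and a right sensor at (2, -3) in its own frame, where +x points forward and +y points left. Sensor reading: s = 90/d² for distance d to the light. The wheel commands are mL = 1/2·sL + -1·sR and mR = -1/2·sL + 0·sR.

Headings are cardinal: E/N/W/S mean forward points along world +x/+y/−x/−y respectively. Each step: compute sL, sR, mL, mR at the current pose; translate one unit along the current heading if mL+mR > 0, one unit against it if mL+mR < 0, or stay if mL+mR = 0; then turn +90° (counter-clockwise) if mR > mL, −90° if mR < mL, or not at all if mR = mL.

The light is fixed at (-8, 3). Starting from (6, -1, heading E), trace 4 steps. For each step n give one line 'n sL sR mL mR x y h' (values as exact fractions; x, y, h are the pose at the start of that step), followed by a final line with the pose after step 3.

0 90/257 18/61 -1881/15677 -45/257 6 -1 E
1 45/146 45/68 -630/1241 -45/292 5 -1 S
2 2/5 10/29 -21/145 -1/5 5 0 E
3 9/25 45/53 -1773/2650 -9/50 4 0 S
final 4 1 E

n=0: pose=(6,-1,E); sL=90/257, sR=18/61; mL=-1881/15677, mR=-45/257; mL+mR=-18/61 → advance -1; mR−mL=-864/15677 → turn -1·90°
n=1: pose=(5,-1,S); sL=45/146, sR=45/68; mL=-630/1241, mR=-45/292; mL+mR=-45/68 → advance -1; mR−mL=1755/4964 → turn +1·90°
n=2: pose=(5,0,E); sL=2/5, sR=10/29; mL=-21/145, mR=-1/5; mL+mR=-10/29 → advance -1; mR−mL=-8/145 → turn -1·90°
n=3: pose=(4,0,S); sL=9/25, sR=45/53; mL=-1773/2650, mR=-9/50; mL+mR=-45/53 → advance -1; mR−mL=648/1325 → turn +1·90°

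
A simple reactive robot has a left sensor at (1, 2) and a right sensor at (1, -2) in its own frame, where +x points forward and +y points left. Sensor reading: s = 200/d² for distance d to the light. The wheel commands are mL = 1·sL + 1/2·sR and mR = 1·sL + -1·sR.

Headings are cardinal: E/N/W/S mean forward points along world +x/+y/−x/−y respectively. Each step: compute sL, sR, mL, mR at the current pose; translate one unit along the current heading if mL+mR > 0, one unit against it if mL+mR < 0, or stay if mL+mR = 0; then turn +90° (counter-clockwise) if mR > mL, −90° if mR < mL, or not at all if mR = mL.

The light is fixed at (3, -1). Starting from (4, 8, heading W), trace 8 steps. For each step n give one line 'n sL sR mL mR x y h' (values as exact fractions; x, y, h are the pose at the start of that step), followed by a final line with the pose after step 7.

n=0: pose=(4,8,W); sL=200/49, sR=200/121; mL=29100/5929, mR=14400/5929; mL+mR=43500/5929 → advance +1; mR−mL=-300/121 → turn -1·90°
n=1: pose=(3,8,N); sL=25/13, sR=25/13; mL=75/26, mR=0; mL+mR=75/26 → advance +1; mR−mL=-75/26 → turn -1·90°
n=2: pose=(3,9,E); sL=40/29, sR=40/13; mL=1100/377, mR=-640/377; mL+mR=460/377 → advance +1; mR−mL=-60/13 → turn -1·90°
n=3: pose=(4,9,S); sL=20/9, sR=100/41; mL=1270/369, mR=-80/369; mL+mR=1190/369 → advance +1; mR−mL=-150/41 → turn -1·90°
n=4: pose=(4,8,W); sL=200/49, sR=200/121; mL=29100/5929, mR=14400/5929; mL+mR=43500/5929 → advance +1; mR−mL=-300/121 → turn -1·90°
n=5: pose=(3,8,N); sL=25/13, sR=25/13; mL=75/26, mR=0; mL+mR=75/26 → advance +1; mR−mL=-75/26 → turn -1·90°
n=6: pose=(3,9,E); sL=40/29, sR=40/13; mL=1100/377, mR=-640/377; mL+mR=460/377 → advance +1; mR−mL=-60/13 → turn -1·90°
n=7: pose=(4,9,S); sL=20/9, sR=100/41; mL=1270/369, mR=-80/369; mL+mR=1190/369 → advance +1; mR−mL=-150/41 → turn -1·90°

0 200/49 200/121 29100/5929 14400/5929 4 8 W
1 25/13 25/13 75/26 0 3 8 N
2 40/29 40/13 1100/377 -640/377 3 9 E
3 20/9 100/41 1270/369 -80/369 4 9 S
4 200/49 200/121 29100/5929 14400/5929 4 8 W
5 25/13 25/13 75/26 0 3 8 N
6 40/29 40/13 1100/377 -640/377 3 9 E
7 20/9 100/41 1270/369 -80/369 4 9 S
final 4 8 W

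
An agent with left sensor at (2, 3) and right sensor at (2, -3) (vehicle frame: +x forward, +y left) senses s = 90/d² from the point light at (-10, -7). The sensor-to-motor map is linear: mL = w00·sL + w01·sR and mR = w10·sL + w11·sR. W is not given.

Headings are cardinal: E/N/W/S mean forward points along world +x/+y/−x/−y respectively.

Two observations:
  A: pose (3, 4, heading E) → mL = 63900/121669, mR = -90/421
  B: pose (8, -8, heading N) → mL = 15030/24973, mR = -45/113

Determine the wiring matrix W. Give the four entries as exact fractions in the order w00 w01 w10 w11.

obs A: pose=(3,4,E) → sL=90/421, sR=90/289, mL=63900/121669, mR=-90/421
obs B: pose=(8,-8,N) → sL=45/113, sR=45/221, mL=15030/24973, mR=-45/113
sensor matrix S = [[90/421, 90/289], [45/113, 45/221]]; det S = -14385600/178731761
solve [mL_A; mL_B] = S·[w00; w01] and [mR_A; mR_B] = S·[w10; w11]:
  w00 = 1, w01 = 1, w10 = -1, w11 = 0

1 1 -1 0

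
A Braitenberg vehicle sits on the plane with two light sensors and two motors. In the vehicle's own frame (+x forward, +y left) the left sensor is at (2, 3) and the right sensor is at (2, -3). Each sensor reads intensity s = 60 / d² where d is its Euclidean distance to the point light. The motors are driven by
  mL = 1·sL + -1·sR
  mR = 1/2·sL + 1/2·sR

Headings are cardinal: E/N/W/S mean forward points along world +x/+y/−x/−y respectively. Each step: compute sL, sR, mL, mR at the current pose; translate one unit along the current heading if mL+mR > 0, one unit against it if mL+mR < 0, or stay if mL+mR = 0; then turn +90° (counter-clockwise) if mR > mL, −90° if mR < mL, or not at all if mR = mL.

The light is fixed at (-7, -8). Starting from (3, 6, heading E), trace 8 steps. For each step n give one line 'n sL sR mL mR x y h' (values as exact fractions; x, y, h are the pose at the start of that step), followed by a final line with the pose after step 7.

0 60/433 12/53 -2016/22949 4188/22949 3 6 E
1 3/16 15/113 99/1808 579/3616 4 6 N
2 4/15 4/27 16/135 28/135 4 7 W
3 30/169 30/109 -1800/18421 4170/18421 3 7 S
4 60/433 12/53 -2016/22949 4188/22949 3 6 E
5 3/16 15/113 99/1808 579/3616 4 6 N
6 4/15 4/27 16/135 28/135 4 7 W
7 30/169 30/109 -1800/18421 4170/18421 3 7 S
final 3 6 E

n=0: pose=(3,6,E); sL=60/433, sR=12/53; mL=-2016/22949, mR=4188/22949; mL+mR=2172/22949 → advance +1; mR−mL=6204/22949 → turn +1·90°
n=1: pose=(4,6,N); sL=3/16, sR=15/113; mL=99/1808, mR=579/3616; mL+mR=777/3616 → advance +1; mR−mL=381/3616 → turn +1·90°
n=2: pose=(4,7,W); sL=4/15, sR=4/27; mL=16/135, mR=28/135; mL+mR=44/135 → advance +1; mR−mL=4/45 → turn +1·90°
n=3: pose=(3,7,S); sL=30/169, sR=30/109; mL=-1800/18421, mR=4170/18421; mL+mR=2370/18421 → advance +1; mR−mL=5970/18421 → turn +1·90°
n=4: pose=(3,6,E); sL=60/433, sR=12/53; mL=-2016/22949, mR=4188/22949; mL+mR=2172/22949 → advance +1; mR−mL=6204/22949 → turn +1·90°
n=5: pose=(4,6,N); sL=3/16, sR=15/113; mL=99/1808, mR=579/3616; mL+mR=777/3616 → advance +1; mR−mL=381/3616 → turn +1·90°
n=6: pose=(4,7,W); sL=4/15, sR=4/27; mL=16/135, mR=28/135; mL+mR=44/135 → advance +1; mR−mL=4/45 → turn +1·90°
n=7: pose=(3,7,S); sL=30/169, sR=30/109; mL=-1800/18421, mR=4170/18421; mL+mR=2370/18421 → advance +1; mR−mL=5970/18421 → turn +1·90°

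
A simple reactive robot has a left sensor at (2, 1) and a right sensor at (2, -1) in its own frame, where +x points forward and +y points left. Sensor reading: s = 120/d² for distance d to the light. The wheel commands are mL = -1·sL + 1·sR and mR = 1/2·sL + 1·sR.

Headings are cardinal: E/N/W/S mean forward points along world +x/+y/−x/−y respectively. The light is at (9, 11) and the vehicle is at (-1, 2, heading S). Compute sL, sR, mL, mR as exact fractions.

60/101 60/121 -1200/12221 9690/12221

left sensor world pos  = (0, 0); dL² = 202
right sensor world pos = (-2, 0); dR² = 242
sL = 120/202 = 60/101
sR = 120/242 = 60/121
mL = -1·sL + 1·sR = -1200/12221
mR = 1/2·sL + 1·sR = 9690/12221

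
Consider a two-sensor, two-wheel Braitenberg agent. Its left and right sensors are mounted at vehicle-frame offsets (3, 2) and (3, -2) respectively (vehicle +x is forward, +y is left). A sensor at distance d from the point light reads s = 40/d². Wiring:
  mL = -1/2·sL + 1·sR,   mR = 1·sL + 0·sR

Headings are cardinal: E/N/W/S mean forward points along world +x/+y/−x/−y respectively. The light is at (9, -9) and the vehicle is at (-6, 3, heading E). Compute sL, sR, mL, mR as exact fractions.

left sensor world pos  = (-3, 5); dL² = 340
right sensor world pos = (-3, 1); dR² = 244
sL = 40/340 = 2/17
sR = 40/244 = 10/61
mL = -1/2·sL + 1·sR = 109/1037
mR = 1·sL + 0·sR = 2/17

2/17 10/61 109/1037 2/17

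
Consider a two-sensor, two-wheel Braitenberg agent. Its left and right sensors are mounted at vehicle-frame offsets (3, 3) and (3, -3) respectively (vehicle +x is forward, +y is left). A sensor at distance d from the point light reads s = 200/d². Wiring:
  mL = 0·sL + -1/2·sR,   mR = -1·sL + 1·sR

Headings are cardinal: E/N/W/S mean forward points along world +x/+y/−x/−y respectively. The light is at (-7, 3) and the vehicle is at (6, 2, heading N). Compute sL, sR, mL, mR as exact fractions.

25/13 10/13 -5/13 -15/13

left sensor world pos  = (3, 5); dL² = 104
right sensor world pos = (9, 5); dR² = 260
sL = 200/104 = 25/13
sR = 200/260 = 10/13
mL = 0·sL + -1/2·sR = -5/13
mR = -1·sL + 1·sR = -15/13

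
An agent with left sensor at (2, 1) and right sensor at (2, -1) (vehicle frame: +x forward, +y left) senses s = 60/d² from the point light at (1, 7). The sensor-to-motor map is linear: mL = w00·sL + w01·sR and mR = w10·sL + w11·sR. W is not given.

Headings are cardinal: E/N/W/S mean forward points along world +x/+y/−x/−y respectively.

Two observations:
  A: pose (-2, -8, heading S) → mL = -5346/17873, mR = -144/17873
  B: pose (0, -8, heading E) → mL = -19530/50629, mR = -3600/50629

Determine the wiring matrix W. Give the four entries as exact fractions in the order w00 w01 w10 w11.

obs A: pose=(-2,-8,S) → sL=60/293, sR=12/61, mL=-5346/17873, mR=-144/17873
obs B: pose=(0,-8,E) → sL=60/197, sR=60/257, mL=-19530/50629, mR=-3600/50629
sensor matrix S = [[60/293, 12/61], [60/197, 60/257]]; det S = -10955520/904892117
solve [mL_A; mL_B] = S·[w00; w01] and [mR_A; mR_B] = S·[w10; w11]:
  w00 = -1/2, w01 = -1, w10 = -1, w11 = 1

-1/2 -1 -1 1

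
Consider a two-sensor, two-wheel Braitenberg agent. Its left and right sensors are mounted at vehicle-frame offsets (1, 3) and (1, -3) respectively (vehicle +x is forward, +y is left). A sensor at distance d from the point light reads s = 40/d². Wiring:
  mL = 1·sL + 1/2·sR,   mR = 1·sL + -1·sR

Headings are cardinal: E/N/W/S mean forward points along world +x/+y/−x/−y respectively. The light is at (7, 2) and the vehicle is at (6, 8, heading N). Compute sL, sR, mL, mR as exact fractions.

left sensor world pos  = (3, 9); dL² = 65
right sensor world pos = (9, 9); dR² = 53
sL = 40/65 = 8/13
sR = 40/53 = 40/53
mL = 1·sL + 1/2·sR = 684/689
mR = 1·sL + -1·sR = -96/689

8/13 40/53 684/689 -96/689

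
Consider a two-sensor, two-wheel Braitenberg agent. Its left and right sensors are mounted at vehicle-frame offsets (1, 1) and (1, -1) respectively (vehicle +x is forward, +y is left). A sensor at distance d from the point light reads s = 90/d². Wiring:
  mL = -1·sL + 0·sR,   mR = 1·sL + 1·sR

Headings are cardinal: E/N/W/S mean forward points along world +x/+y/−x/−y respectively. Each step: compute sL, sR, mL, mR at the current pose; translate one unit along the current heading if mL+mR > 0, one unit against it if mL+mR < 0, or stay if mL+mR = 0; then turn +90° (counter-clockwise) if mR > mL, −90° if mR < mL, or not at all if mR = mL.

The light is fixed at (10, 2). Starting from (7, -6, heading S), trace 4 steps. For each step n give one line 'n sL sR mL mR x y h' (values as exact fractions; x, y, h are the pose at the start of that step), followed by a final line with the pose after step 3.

n=0: pose=(7,-6,S); sL=18/17, sR=90/97; mL=-18/17, mR=3276/1649; mL+mR=90/97 → advance +1; mR−mL=5022/1649 → turn +1·90°
n=1: pose=(7,-7,E); sL=45/34, sR=45/52; mL=-45/34, mR=1935/884; mL+mR=45/52 → advance +1; mR−mL=3105/884 → turn +1·90°
n=2: pose=(8,-7,N); sL=90/73, sR=18/13; mL=-90/73, mR=2484/949; mL+mR=18/13 → advance +1; mR−mL=3654/949 → turn +1·90°
n=3: pose=(8,-6,W); sL=1, sR=45/29; mL=-1, mR=74/29; mL+mR=45/29 → advance +1; mR−mL=103/29 → turn +1·90°

0 18/17 90/97 -18/17 3276/1649 7 -6 S
1 45/34 45/52 -45/34 1935/884 7 -7 E
2 90/73 18/13 -90/73 2484/949 8 -7 N
3 1 45/29 -1 74/29 8 -6 W
final 7 -6 S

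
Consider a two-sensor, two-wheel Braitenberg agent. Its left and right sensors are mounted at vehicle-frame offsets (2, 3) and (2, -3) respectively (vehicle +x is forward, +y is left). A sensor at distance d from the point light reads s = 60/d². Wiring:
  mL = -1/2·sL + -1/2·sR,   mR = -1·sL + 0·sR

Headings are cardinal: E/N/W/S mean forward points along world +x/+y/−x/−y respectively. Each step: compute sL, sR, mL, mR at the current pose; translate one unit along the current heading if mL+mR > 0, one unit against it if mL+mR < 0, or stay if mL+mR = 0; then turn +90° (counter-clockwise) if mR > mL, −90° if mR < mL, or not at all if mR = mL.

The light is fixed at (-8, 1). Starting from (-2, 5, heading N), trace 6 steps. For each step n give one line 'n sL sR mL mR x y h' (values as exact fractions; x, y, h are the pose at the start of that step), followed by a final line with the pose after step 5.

n=0: pose=(-2,5,N); sL=4/3, sR=20/39; mL=-12/13, mR=-4/3; mL+mR=-88/39 → advance -1; mR−mL=-16/39 → turn -1·90°
n=1: pose=(-2,4,E); sL=3/5, sR=15/16; mL=-123/160, mR=-3/5; mL+mR=-219/160 → advance -1; mR−mL=27/160 → turn +1·90°
n=2: pose=(-3,4,N); sL=60/29, sR=60/89; mL=-3540/2581, mR=-60/29; mL+mR=-8880/2581 → advance -1; mR−mL=-1800/2581 → turn -1·90°
n=3: pose=(-3,3,E); sL=30/37, sR=6/5; mL=-186/185, mR=-30/37; mL+mR=-336/185 → advance -1; mR−mL=36/185 → turn +1·90°
n=4: pose=(-4,3,N); sL=60/17, sR=12/13; mL=-492/221, mR=-60/17; mL+mR=-1272/221 → advance -1; mR−mL=-288/221 → turn -1·90°
n=5: pose=(-4,2,E); sL=15/13, sR=3/2; mL=-69/52, mR=-15/13; mL+mR=-129/52 → advance -1; mR−mL=9/52 → turn +1·90°

0 4/3 20/39 -12/13 -4/3 -2 5 N
1 3/5 15/16 -123/160 -3/5 -2 4 E
2 60/29 60/89 -3540/2581 -60/29 -3 4 N
3 30/37 6/5 -186/185 -30/37 -3 3 E
4 60/17 12/13 -492/221 -60/17 -4 3 N
5 15/13 3/2 -69/52 -15/13 -4 2 E
final -5 2 N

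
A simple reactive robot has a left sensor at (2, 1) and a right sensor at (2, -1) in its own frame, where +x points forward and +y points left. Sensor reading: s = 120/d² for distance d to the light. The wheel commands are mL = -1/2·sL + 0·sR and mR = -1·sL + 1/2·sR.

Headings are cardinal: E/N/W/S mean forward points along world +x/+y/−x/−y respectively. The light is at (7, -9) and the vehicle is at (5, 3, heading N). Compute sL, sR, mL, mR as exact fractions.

left sensor world pos  = (4, 5); dL² = 205
right sensor world pos = (6, 5); dR² = 197
sL = 120/205 = 24/41
sR = 120/197 = 120/197
mL = -1/2·sL + 0·sR = -12/41
mR = -1·sL + 1/2·sR = -2268/8077

24/41 120/197 -12/41 -2268/8077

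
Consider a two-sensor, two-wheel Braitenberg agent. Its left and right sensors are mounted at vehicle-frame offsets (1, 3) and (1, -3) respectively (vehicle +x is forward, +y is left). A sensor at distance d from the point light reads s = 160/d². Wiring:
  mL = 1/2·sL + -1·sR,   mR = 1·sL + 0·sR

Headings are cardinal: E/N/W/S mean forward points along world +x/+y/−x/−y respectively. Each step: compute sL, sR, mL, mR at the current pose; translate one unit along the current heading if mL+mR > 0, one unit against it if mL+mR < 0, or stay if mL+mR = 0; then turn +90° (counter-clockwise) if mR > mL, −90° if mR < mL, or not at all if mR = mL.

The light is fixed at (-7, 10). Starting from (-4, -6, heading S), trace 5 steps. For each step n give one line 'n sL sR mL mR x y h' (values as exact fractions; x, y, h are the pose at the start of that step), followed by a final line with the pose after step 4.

n=0: pose=(-4,-6,S); sL=32/65, sR=160/289; mL=-5776/18785, mR=32/65; mL+mR=3472/18785 → advance +1; mR−mL=15024/18785 → turn +1·90°
n=1: pose=(-4,-7,E); sL=40/53, sR=5/13; mL=-5/689, mR=40/53; mL+mR=515/689 → advance +1; mR−mL=525/689 → turn +1·90°
n=2: pose=(-3,-7,N); sL=160/257, sR=32/61; mL=-3344/15677, mR=160/257; mL+mR=6416/15677 → advance +1; mR−mL=13104/15677 → turn +1·90°
n=3: pose=(-3,-6,W); sL=16/37, sR=80/89; mL=-2248/3293, mR=16/37; mL+mR=-824/3293 → advance -1; mR−mL=3672/3293 → turn +1·90°
n=4: pose=(-2,-6,S); sL=160/353, sR=160/293; mL=-33040/103429, mR=160/353; mL+mR=13840/103429 → advance +1; mR−mL=79920/103429 → turn +1·90°

0 32/65 160/289 -5776/18785 32/65 -4 -6 S
1 40/53 5/13 -5/689 40/53 -4 -7 E
2 160/257 32/61 -3344/15677 160/257 -3 -7 N
3 16/37 80/89 -2248/3293 16/37 -3 -6 W
4 160/353 160/293 -33040/103429 160/353 -2 -6 S
final -2 -7 E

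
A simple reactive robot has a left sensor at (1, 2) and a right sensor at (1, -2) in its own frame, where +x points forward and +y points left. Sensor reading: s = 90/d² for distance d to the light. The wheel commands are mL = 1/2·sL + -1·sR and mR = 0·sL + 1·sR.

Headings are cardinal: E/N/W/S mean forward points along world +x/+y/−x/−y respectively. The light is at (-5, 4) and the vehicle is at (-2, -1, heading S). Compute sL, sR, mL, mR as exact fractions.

90/61 90/37 -3825/2257 90/37

left sensor world pos  = (0, -2); dL² = 61
right sensor world pos = (-4, -2); dR² = 37
sL = 90/61 = 90/61
sR = 90/37 = 90/37
mL = 1/2·sL + -1·sR = -3825/2257
mR = 0·sL + 1·sR = 90/37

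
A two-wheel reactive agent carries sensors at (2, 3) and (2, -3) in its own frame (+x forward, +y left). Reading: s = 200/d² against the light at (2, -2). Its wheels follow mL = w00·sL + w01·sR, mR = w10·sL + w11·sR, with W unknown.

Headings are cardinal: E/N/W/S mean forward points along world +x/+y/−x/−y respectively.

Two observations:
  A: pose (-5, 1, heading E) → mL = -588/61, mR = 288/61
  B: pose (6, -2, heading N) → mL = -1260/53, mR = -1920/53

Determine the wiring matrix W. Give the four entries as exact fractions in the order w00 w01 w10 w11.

obs A: pose=(-5,1,E) → sL=200/61, sR=8, mL=-588/61, mR=288/61
obs B: pose=(6,-2,N) → sL=40, sR=200/53, mL=-1260/53, mR=-1920/53
sensor matrix S = [[200/61, 8], [40, 200/53]]; det S = -994560/3233
solve [mL_A; mL_B] = S·[w00; w01] and [mR_A; mR_B] = S·[w10; w11]:
  w00 = -1/2, w01 = -1, w10 = -1, w11 = 1

-1/2 -1 -1 1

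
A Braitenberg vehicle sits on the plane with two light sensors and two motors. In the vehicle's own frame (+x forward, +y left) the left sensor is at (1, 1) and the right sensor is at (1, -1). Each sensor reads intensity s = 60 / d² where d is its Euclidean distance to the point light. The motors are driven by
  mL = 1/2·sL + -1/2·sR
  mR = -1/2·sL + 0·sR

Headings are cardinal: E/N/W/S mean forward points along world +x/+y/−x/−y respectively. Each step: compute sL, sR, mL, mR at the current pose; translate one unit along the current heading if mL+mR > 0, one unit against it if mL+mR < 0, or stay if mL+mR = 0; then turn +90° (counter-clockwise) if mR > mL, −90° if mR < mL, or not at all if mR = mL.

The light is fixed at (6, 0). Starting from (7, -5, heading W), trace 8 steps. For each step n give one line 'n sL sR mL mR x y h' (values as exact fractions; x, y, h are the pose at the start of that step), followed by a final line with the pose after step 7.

0 5/3 15/4 -25/24 -5/6 7 -5 W
1 4/3 60/37 -16/111 -2/3 8 -5 S
2 30/13 6 -24/13 -15/13 8 -4 W
3 60/41 60/29 -360/1189 -30/41 9 -4 S
4 3 15/2 -9/4 -3/2 9 -3 W
5 60/41 12/5 -96/205 -30/41 10 -3 S
6 10/3 6 -4/3 -5/3 10 -2 W
7 60/17 60/37 600/629 -30/17 11 -2 N
final 11 -3 E

n=0: pose=(7,-5,W); sL=5/3, sR=15/4; mL=-25/24, mR=-5/6; mL+mR=-15/8 → advance -1; mR−mL=5/24 → turn +1·90°
n=1: pose=(8,-5,S); sL=4/3, sR=60/37; mL=-16/111, mR=-2/3; mL+mR=-30/37 → advance -1; mR−mL=-58/111 → turn -1·90°
n=2: pose=(8,-4,W); sL=30/13, sR=6; mL=-24/13, mR=-15/13; mL+mR=-3 → advance -1; mR−mL=9/13 → turn +1·90°
n=3: pose=(9,-4,S); sL=60/41, sR=60/29; mL=-360/1189, mR=-30/41; mL+mR=-30/29 → advance -1; mR−mL=-510/1189 → turn -1·90°
n=4: pose=(9,-3,W); sL=3, sR=15/2; mL=-9/4, mR=-3/2; mL+mR=-15/4 → advance -1; mR−mL=3/4 → turn +1·90°
n=5: pose=(10,-3,S); sL=60/41, sR=12/5; mL=-96/205, mR=-30/41; mL+mR=-6/5 → advance -1; mR−mL=-54/205 → turn -1·90°
n=6: pose=(10,-2,W); sL=10/3, sR=6; mL=-4/3, mR=-5/3; mL+mR=-3 → advance -1; mR−mL=-1/3 → turn -1·90°
n=7: pose=(11,-2,N); sL=60/17, sR=60/37; mL=600/629, mR=-30/17; mL+mR=-30/37 → advance -1; mR−mL=-1710/629 → turn -1·90°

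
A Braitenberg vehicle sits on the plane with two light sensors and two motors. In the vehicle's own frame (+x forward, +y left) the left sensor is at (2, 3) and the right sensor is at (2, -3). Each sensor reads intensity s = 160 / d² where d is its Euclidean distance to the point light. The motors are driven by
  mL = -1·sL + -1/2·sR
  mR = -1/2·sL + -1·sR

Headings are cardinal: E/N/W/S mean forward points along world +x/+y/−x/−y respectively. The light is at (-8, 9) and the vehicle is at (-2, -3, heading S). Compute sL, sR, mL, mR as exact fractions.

160/277 32/41 -10992/11357 -12144/11357

left sensor world pos  = (1, -5); dL² = 277
right sensor world pos = (-5, -5); dR² = 205
sL = 160/277 = 160/277
sR = 160/205 = 32/41
mL = -1·sL + -1/2·sR = -10992/11357
mR = -1/2·sL + -1·sR = -12144/11357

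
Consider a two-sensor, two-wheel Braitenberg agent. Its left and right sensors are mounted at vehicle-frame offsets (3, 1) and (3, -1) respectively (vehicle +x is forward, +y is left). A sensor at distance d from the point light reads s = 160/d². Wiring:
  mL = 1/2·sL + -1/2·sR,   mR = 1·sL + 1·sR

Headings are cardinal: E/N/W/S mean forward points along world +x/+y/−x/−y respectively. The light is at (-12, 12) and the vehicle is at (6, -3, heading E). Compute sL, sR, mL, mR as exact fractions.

160/637 160/697 4800/443989 213440/443989

left sensor world pos  = (9, -2); dL² = 637
right sensor world pos = (9, -4); dR² = 697
sL = 160/637 = 160/637
sR = 160/697 = 160/697
mL = 1/2·sL + -1/2·sR = 4800/443989
mR = 1·sL + 1·sR = 213440/443989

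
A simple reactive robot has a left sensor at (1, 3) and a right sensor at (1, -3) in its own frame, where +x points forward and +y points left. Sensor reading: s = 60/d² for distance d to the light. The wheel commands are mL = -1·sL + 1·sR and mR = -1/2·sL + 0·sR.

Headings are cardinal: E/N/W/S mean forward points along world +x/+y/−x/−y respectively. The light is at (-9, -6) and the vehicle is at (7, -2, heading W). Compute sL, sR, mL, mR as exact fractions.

left sensor world pos  = (6, -5); dL² = 226
right sensor world pos = (6, 1); dR² = 274
sL = 60/226 = 30/113
sR = 60/274 = 30/137
mL = -1·sL + 1·sR = -720/15481
mR = -1/2·sL + 0·sR = -15/113

30/113 30/137 -720/15481 -15/113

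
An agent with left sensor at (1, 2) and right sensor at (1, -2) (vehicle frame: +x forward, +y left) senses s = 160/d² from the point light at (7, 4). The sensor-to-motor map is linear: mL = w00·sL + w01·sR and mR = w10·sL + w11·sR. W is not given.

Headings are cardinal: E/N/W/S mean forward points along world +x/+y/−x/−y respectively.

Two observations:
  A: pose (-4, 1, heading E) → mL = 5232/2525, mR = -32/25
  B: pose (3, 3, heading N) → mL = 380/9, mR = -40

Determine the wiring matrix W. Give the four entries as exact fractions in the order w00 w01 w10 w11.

1/2 1 0 -1

obs A: pose=(-4,1,E) → sL=160/101, sR=32/25, mL=5232/2525, mR=-32/25
obs B: pose=(3,3,N) → sL=40/9, sR=40, mL=380/9, mR=-40
sensor matrix S = [[160/101, 32/25], [40/9, 40]]; det S = 262144/4545
solve [mL_A; mL_B] = S·[w00; w01] and [mR_A; mR_B] = S·[w10; w11]:
  w00 = 1/2, w01 = 1, w10 = 0, w11 = -1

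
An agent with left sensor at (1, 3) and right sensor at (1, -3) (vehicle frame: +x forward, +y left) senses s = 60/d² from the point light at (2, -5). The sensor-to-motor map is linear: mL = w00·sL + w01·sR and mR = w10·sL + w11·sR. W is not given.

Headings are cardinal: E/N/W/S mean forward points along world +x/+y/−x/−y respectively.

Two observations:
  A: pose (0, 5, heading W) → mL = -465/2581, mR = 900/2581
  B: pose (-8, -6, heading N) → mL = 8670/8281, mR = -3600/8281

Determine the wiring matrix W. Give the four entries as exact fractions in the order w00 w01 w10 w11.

-1/2 1 1/2 -1/2

obs A: pose=(0,5,W) → sL=30/29, sR=30/89, mL=-465/2581, mR=900/2581
obs B: pose=(-8,-6,N) → sL=60/169, sR=60/49, mL=8670/8281, mR=-3600/8281
sensor matrix S = [[30/29, 30/89], [60/169, 60/49]]; det S = 24516000/21373261
solve [mL_A; mL_B] = S·[w00; w01] and [mR_A; mR_B] = S·[w10; w11]:
  w00 = -1/2, w01 = 1, w10 = 1/2, w11 = -1/2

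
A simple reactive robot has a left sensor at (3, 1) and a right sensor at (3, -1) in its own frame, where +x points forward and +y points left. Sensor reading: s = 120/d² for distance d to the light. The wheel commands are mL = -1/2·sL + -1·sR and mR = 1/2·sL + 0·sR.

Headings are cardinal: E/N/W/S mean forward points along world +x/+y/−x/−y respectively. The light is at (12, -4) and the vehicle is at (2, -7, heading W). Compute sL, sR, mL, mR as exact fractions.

left sensor world pos  = (-1, -8); dL² = 185
right sensor world pos = (-1, -6); dR² = 173
sL = 120/185 = 24/37
sR = 120/173 = 120/173
mL = -1/2·sL + -1·sR = -6516/6401
mR = 1/2·sL + 0·sR = 12/37

24/37 120/173 -6516/6401 12/37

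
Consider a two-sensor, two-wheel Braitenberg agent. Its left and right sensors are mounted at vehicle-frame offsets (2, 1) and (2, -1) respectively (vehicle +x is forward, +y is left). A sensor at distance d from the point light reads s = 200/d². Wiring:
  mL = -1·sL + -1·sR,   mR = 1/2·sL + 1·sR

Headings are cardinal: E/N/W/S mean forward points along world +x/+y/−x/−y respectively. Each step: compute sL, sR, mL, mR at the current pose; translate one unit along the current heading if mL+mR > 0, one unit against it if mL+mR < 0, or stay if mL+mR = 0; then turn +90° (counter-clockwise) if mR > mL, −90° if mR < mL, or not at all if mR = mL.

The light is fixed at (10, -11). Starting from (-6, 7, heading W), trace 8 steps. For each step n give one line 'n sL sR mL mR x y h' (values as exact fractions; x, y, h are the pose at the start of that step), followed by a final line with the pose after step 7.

0 200/613 40/137 -51920/83981 38220/83981 -6 7 W
1 50/113 25/64 -6025/7232 4425/7232 -5 7 S
2 200/569 200/493 -212400/280517 163100/280517 -5 8 E
3 20/73 100/333 -13960/24309 10630/24309 -6 8 N
4 200/613 40/137 -51920/83981 38220/83981 -6 7 W
5 50/113 25/64 -6025/7232 4425/7232 -5 7 S
6 200/569 200/493 -212400/280517 163100/280517 -5 8 E
7 20/73 100/333 -13960/24309 10630/24309 -6 8 N
final -6 7 W

n=0: pose=(-6,7,W); sL=200/613, sR=40/137; mL=-51920/83981, mR=38220/83981; mL+mR=-100/613 → advance -1; mR−mL=90140/83981 → turn +1·90°
n=1: pose=(-5,7,S); sL=50/113, sR=25/64; mL=-6025/7232, mR=4425/7232; mL+mR=-25/113 → advance -1; mR−mL=5225/3616 → turn +1·90°
n=2: pose=(-5,8,E); sL=200/569, sR=200/493; mL=-212400/280517, mR=163100/280517; mL+mR=-100/569 → advance -1; mR−mL=375500/280517 → turn +1·90°
n=3: pose=(-6,8,N); sL=20/73, sR=100/333; mL=-13960/24309, mR=10630/24309; mL+mR=-10/73 → advance -1; mR−mL=24590/24309 → turn +1·90°
n=4: pose=(-6,7,W); sL=200/613, sR=40/137; mL=-51920/83981, mR=38220/83981; mL+mR=-100/613 → advance -1; mR−mL=90140/83981 → turn +1·90°
n=5: pose=(-5,7,S); sL=50/113, sR=25/64; mL=-6025/7232, mR=4425/7232; mL+mR=-25/113 → advance -1; mR−mL=5225/3616 → turn +1·90°
n=6: pose=(-5,8,E); sL=200/569, sR=200/493; mL=-212400/280517, mR=163100/280517; mL+mR=-100/569 → advance -1; mR−mL=375500/280517 → turn +1·90°
n=7: pose=(-6,8,N); sL=20/73, sR=100/333; mL=-13960/24309, mR=10630/24309; mL+mR=-10/73 → advance -1; mR−mL=24590/24309 → turn +1·90°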